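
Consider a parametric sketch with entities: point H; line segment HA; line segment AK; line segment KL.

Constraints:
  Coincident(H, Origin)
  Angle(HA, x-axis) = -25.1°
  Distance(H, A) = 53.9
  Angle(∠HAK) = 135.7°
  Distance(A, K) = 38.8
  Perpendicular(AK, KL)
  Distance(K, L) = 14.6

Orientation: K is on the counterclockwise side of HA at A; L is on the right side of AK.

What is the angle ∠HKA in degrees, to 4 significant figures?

25.94°

H is at the origin; HA runs at -25.1° with length 53.9, so A = 53.9·(cos -25.1°, sin -25.1°) = (48.81, -22.86). ∠HAK = 135.7°, so AK runs at -25.1° + (180° − 135.7°) = 19.20° from the x-axis; with |AK| = 38.8, K = A + 38.8·(cos 19.20°, sin 19.20°) = (85.45, -10.10). Then cos ∠HKA = KH·KA / (|KH||KA|), giving 25.94°.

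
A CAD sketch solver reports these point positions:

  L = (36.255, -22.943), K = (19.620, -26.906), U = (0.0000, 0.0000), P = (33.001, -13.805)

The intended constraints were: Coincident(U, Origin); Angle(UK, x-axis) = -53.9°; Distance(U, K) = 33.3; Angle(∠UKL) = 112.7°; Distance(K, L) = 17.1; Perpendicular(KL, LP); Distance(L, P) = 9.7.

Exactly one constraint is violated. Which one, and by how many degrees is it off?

Perpendicular(KL, LP) — off by 6.20°.

U = (0.00, 0.00) ✓; UK at -53.90° ✓; |UK| = 33.30 ✓; ∠UKL = 112.7° ✓; |KL| = 17.10 ✓; ∠(KL, LP) = 96.20° ✗; |LP| = 9.700 ✓.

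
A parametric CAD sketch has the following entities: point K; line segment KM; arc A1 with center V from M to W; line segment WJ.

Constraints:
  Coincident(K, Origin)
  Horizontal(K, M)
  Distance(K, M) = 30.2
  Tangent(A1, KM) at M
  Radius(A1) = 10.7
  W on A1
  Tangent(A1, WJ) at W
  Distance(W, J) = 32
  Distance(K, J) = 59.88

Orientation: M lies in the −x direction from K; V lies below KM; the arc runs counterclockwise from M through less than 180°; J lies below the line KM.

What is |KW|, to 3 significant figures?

42.1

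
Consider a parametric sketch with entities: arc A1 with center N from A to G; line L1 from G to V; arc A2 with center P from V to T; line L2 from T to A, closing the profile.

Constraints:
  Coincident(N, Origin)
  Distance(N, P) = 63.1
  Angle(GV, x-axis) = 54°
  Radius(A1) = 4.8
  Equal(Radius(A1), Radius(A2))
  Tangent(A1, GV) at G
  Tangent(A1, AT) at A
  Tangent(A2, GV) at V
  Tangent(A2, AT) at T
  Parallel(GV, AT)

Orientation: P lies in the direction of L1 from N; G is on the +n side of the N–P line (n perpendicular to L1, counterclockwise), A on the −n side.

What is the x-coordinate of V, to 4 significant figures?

33.21

The slot axis is L1's direction at 54.0°, so u = (cos 54.0°, sin 54.0°) = (0.5878, 0.8090) and n = (−sin 54.0°, cos 54.0°) = (-0.8090, 0.5878). N is at the origin and P lies 63.1 along u from N, so P = 63.1·u = (37.09, 51.05). Tangency of A1 to both parallel lines with radius 4.8 puts G and A at N ± 4.8·n: G = (-3.883, 2.821), A = (3.883, -2.821). Equal radii place V and T the same way about P: V = P + 4.8·n = (33.21, 53.87), T = P − 4.8·n = (40.97, 48.23). So V.x = 33.21.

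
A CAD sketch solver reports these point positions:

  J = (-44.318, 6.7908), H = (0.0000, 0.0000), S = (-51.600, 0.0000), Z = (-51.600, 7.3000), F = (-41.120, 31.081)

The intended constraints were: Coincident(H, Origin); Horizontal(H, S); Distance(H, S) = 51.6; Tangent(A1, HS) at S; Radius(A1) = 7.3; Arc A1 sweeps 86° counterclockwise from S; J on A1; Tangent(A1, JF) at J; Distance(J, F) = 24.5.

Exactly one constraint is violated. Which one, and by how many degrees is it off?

Tangent(A1, JF) at J — off by 3.50°.

H = (0.00, 0.00) ✓; H.y = 0.00, S.y = 0.00 ✓; |HS| = 51.60 ✓; ∠(ZS, SH) = 90.00° ✓; |ZS| = 7.300 ✓; bearing(Z→J) − bearing(Z→S) = 86.00° ✓; |ZJ| = 7.300 ✓; ∠(ZJ, JF) = 93.50° ✗; |JF| = 24.50 ✓.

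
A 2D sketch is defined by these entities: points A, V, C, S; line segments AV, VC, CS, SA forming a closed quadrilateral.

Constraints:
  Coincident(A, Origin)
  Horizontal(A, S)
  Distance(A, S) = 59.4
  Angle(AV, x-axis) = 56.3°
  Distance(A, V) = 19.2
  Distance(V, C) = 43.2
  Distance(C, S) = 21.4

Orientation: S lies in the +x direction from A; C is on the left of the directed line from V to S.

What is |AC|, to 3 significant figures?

57.4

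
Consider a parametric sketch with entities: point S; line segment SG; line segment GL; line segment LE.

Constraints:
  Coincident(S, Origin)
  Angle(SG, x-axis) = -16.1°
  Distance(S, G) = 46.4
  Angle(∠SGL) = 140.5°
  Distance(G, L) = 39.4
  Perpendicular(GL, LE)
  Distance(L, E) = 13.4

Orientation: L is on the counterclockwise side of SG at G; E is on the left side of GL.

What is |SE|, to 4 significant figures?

76.91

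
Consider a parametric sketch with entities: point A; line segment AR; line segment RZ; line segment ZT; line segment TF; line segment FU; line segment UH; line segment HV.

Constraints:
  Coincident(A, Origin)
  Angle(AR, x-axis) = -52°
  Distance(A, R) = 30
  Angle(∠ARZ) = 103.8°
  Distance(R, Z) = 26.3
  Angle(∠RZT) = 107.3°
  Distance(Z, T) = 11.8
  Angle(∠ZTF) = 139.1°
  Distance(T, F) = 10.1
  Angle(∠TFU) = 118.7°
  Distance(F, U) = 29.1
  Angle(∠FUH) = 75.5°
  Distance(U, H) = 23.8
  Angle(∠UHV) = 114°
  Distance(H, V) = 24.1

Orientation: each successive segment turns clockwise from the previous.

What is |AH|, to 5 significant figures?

30.526

∠TFU = 118.7° gives FU at 56.900° from the x-axis; with |FU| = 29.1, U = (2.3009, -6.8201). ∠FUH = 75.5° gives UH at -47.600° from the x-axis; with |UH| = 23.8, H = (18.349, -24.395). Then |AH| = |H − A| = 30.526.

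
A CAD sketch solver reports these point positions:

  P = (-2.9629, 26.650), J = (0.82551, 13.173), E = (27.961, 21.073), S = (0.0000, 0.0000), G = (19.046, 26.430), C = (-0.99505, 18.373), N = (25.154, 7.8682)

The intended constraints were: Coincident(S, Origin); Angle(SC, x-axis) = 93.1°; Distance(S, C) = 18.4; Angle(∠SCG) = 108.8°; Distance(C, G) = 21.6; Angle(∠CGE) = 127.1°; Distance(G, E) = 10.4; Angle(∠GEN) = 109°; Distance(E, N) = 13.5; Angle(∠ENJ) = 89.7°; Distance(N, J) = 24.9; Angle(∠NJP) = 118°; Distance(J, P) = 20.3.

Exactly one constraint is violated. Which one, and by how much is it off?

Distance(J, P) = 20.3 — off by 6.30.

S = (0.00, 0.00) ✓; SC at 93.10° ✓; |SC| = 18.40 ✓; ∠SCG = 108.8° ✓; |CG| = 21.60 ✓; ∠CGE = 127.1° ✓; |GE| = 10.40 ✓; ∠GEN = 109.0° ✓; |EN| = 13.50 ✓; ∠ENJ = 89.70° ✓; |NJ| = 24.90 ✓; ∠NJP = 118.0° ✓; |JP| = 14.00 ✗.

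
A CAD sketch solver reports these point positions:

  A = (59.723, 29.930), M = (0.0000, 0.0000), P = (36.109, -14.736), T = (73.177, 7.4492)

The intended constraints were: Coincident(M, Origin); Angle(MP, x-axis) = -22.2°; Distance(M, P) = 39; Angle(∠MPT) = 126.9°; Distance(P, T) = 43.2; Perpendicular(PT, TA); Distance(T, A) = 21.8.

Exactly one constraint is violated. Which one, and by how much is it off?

Distance(T, A) = 21.8 — off by 4.40.

M = (0.00, 0.00) ✓; MP at -22.20° ✓; |MP| = 39.00 ✓; ∠MPT = 126.9° ✓; |PT| = 43.20 ✓; ∠(PT, TA) = 90.00° ✓; |TA| = 26.20 ✗.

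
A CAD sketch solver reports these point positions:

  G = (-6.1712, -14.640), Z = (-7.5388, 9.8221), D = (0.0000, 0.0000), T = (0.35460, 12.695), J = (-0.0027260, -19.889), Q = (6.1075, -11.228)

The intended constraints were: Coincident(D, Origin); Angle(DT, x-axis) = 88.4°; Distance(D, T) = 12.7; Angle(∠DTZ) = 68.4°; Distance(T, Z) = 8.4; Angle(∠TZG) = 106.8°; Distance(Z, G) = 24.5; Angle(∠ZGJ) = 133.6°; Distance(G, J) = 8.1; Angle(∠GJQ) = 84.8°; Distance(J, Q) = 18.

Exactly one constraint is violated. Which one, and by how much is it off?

Distance(J, Q) = 18 — off by 7.40.

D = (0.00, 0.00) ✓; DT at 88.40° ✓; |DT| = 12.70 ✓; ∠DTZ = 68.40° ✓; |TZ| = 8.400 ✓; ∠TZG = 106.8° ✓; |ZG| = 24.50 ✓; ∠ZGJ = 133.6° ✓; |GJ| = 8.100 ✓; ∠GJQ = 84.81° ✓; |JQ| = 10.60 ✗.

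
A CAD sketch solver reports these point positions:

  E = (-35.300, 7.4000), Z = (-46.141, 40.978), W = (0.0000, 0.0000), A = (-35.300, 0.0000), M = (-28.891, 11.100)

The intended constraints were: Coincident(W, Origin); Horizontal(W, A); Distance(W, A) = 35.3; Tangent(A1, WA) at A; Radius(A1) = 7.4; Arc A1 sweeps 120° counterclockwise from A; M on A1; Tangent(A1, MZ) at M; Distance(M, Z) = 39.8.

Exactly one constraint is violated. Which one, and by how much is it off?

Distance(M, Z) = 39.8 — off by 5.30.

W = (0.00, 0.00) ✓; W.y = 0.00, A.y = 0.00 ✓; |WA| = 35.30 ✓; ∠(EA, AW) = 90.00° ✓; |EA| = 7.400 ✓; bearing(E→M) − bearing(E→A) = 120.0° ✓; |EM| = 7.400 ✓; ∠(EM, MZ) = 90.00° ✓; |MZ| = 34.50 ✗.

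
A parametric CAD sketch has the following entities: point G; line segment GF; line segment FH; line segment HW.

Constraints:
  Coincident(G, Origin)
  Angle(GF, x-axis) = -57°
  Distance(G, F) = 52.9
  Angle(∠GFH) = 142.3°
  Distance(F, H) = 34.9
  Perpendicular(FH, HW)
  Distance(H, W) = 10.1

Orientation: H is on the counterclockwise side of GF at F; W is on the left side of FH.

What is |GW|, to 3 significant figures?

79.9

G is at the origin; GF runs at -57.0° with length 52.9, so F = 52.9·(cos -57.0°, sin -57.0°) = (28.8, -44.4). ∠GFH = 142.3°, so FH runs at -57.0° + (180° − 142.3°) = -19.3° from the x-axis; with |FH| = 34.9, H = F + 34.9·(cos -19.3°, sin -19.3°) = (61.8, -55.9). FH ⟂ HW; with |HW| = 10.1 on the left of FH, W = H + 10.1·(0.331, 0.944) = (65.1, -46.4). Then |GW| = |W − G| = 79.9.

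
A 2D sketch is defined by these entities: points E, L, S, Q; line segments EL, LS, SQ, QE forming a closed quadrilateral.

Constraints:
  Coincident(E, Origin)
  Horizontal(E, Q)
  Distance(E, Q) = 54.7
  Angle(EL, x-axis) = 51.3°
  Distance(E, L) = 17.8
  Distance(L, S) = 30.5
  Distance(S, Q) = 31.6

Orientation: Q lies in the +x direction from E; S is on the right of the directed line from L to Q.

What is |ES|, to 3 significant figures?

28.8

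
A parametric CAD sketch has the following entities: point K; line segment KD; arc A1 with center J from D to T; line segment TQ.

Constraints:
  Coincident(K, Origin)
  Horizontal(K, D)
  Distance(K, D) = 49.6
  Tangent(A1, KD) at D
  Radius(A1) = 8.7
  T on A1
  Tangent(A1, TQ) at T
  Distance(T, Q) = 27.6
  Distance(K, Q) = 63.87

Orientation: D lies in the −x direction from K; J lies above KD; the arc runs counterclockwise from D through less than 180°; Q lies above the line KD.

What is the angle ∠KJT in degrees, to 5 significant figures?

31.516°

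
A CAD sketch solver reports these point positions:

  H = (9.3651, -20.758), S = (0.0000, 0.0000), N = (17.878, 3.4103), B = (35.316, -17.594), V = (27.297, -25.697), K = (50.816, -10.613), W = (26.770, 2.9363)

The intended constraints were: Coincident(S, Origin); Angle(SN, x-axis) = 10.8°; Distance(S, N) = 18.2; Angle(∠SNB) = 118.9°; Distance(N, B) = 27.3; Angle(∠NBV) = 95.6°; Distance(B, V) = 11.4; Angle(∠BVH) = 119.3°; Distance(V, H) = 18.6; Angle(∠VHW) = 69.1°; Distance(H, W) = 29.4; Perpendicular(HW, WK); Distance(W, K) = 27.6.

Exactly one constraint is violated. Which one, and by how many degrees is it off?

Perpendicular(HW, WK) — off by 6.90°.

S = (0.00, 0.00) ✓; SN at 10.80° ✓; |SN| = 18.20 ✓; ∠SNB = 118.9° ✓; |NB| = 27.30 ✓; ∠NBV = 95.60° ✓; |BV| = 11.40 ✓; ∠BVH = 119.3° ✓; |VH| = 18.60 ✓; ∠VHW = 69.10° ✓; |HW| = 29.40 ✓; ∠(HW, WK) = 83.10° ✗; |WK| = 27.60 ✓.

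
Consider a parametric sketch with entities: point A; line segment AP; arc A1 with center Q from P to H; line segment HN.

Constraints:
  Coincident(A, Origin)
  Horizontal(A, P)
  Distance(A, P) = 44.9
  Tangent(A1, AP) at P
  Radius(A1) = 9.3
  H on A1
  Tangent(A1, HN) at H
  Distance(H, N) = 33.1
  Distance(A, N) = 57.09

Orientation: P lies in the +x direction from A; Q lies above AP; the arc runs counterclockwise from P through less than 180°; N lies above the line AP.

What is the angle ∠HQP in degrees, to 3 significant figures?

118°

A is at the origin; AP is horizontal with |AP| = 44.9 and P on the +x side, so P = (44.9, 0.00). The tangent condition forces QP to be normal to AP, so Q = P + (0, 9.3) = (44.9, 9.30). Since QH ⟂ HN (tangency), |QN| = √(9.3² + 33.1²) = 34.4 regardless of where H sits on A1. So N lies on both circle(A, 57.09) and circle(Q, 34.4); the above-AP intersection is N = (37.7, 42.9). H is the foot of the tangent from N: H = (53.1, 13.6).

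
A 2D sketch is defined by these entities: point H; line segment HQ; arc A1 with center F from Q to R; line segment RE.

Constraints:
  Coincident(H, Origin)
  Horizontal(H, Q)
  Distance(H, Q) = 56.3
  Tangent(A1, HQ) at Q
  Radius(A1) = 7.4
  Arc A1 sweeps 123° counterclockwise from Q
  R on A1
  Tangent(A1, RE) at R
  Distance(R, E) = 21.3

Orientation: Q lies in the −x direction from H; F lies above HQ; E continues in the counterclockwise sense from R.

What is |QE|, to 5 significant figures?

29.787

On A1, Q sits at bearing -90° from F; a 123° counterclockwise sweep puts R at bearing 33°, so R = F + 7.4·(cos 33°, sin 33°) = (-50.094, 11.430). Tangency of A1 to RE means the radius FR is perpendicular to RE, so RE runs along (−sin 33°, cos 33°); with |RE| = 21.3, E = (-61.695, 29.294). Then |QE| = |E − Q| = 29.787.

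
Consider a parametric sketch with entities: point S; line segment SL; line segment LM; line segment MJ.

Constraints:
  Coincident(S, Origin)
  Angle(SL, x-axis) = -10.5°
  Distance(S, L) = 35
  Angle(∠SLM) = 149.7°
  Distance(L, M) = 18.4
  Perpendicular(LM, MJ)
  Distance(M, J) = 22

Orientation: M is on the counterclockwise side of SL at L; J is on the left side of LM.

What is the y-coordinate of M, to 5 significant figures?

-0.14547

S is at the origin; SL runs at -10.5° with length 35.0, so L = 35.0·(cos -10.5°, sin -10.5°) = (34.414, -6.3782). ∠SLM = 149.7°, so LM runs at -10.5° + (180° − 149.7°) = 19.800° from the x-axis; with |LM| = 18.4, M = L + 18.4·(cos 19.800°, sin 19.800°) = (51.726, -0.14547). So M.y = -0.14547.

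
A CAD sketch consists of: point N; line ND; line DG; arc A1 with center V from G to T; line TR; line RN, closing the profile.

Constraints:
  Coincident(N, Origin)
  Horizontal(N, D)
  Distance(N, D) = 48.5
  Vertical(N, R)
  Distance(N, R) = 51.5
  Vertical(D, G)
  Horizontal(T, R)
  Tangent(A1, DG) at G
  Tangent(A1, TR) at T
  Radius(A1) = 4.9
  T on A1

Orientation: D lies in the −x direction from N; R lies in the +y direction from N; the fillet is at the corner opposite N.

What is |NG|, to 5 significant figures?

67.259

The virtual corner opposite N is at (-48.500, 51.500). Since A1 is tangent to DG there, VG ⟂ DG and tangency of A1 to TR means the radius VT is perpendicular to TR, with radius 4.9, so the center V sits 4.9 in from both sides at V = (-43.600, 46.600). That places the tangent points at G = (-48.500, 46.600) on DG and T = (-43.600, 51.500) on TR. Then |NG| = |G − N| = 67.259.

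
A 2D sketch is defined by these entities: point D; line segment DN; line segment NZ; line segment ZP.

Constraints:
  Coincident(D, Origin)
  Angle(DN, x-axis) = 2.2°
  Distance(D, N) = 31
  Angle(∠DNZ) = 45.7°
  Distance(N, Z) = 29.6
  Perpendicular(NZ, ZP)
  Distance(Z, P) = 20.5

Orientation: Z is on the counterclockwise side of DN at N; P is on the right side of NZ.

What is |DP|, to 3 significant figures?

43.4

D is at the origin; DN runs at 2.2° with length 31.0, so N = 31.0·(cos 2.2°, sin 2.2°) = (31.0, 1.19). ∠DNZ = 45.7°, so NZ runs at 2.2° + (180° − 45.7°) = 136° from the x-axis; with |NZ| = 29.6, Z = N + 29.6·(cos 136°, sin 136°) = (9.51, 21.6). NZ is perpendicular to ZP; with |ZP| = 20.5 on the right of NZ, P = Z + 20.5·(0.688, 0.725) = (23.6, 36.4). Then |DP| = |P − D| = 43.4.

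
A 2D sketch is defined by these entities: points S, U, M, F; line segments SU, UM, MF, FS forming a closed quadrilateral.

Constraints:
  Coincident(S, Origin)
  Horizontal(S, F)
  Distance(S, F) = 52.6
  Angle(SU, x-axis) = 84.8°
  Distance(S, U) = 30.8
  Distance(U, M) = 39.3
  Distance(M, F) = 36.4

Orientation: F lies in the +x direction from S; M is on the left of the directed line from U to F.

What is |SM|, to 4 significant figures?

54.44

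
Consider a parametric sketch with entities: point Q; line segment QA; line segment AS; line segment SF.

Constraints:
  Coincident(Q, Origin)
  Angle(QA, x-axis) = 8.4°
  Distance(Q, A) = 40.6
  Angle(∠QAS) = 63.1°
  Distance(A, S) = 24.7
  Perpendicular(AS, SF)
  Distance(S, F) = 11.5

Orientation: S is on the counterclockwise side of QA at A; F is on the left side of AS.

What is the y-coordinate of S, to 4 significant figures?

26.09

Q is at the origin; QA runs at 8.4° with length 40.6, so A = 40.6·(cos 8.4°, sin 8.4°) = (40.16, 5.931). ∠QAS = 63.1°, so AS runs at 8.4° + (180° − 63.1°) = 125.3° from the x-axis; with |AS| = 24.7, S = A + 24.7·(cos 125.3°, sin 125.3°) = (25.89, 26.09). So S.y = 26.09.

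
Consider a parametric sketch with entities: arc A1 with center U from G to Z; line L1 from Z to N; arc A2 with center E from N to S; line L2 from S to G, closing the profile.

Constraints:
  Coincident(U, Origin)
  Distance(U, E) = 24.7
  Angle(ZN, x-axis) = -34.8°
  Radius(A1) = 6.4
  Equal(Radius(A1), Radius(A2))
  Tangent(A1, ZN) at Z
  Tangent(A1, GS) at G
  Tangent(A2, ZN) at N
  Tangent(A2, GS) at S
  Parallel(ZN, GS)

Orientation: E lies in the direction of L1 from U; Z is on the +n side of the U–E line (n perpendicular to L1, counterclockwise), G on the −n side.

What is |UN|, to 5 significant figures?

25.516

The slot axis is L1's direction at -34.8°, so u = (cos -34.8°, sin -34.8°) = (0.82115, -0.57071) and n = (−sin -34.8°, cos -34.8°) = (0.57071, 0.82115). U is at the origin and E lies 24.7 along u from U, so E = 24.7·u = (20.282, -14.097). Tangency of A1 to both parallel lines with radius 6.4 puts Z and G at U ± 6.4·n: Z = (3.6526, 5.2554), G = (-3.6526, -5.2554). Equal radii place N and S the same way about E: N = E + 6.4·n = (23.935, -8.8413), S = E − 6.4·n = (16.630, -19.352). Then |UN| = |N − U| = 25.516.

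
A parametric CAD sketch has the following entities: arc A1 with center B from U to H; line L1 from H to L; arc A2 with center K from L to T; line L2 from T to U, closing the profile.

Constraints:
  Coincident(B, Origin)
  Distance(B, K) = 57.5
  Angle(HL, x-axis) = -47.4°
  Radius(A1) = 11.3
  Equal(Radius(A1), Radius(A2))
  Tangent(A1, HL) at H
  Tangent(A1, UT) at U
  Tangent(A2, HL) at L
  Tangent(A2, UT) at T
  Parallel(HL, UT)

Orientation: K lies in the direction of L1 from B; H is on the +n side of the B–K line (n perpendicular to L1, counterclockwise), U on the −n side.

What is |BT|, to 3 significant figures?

58.6

The slot axis is L1's direction at -47.4°, so u = (cos -47.4°, sin -47.4°) = (0.677, -0.736) and n = (−sin -47.4°, cos -47.4°) = (0.736, 0.677). B is at the origin and K lies 57.5 along u from B, so K = 57.5·u = (38.9, -42.3). Tangency of A1 to both parallel lines with radius 11.3 puts H and U at B ± 11.3·n: H = (8.32, 7.65), U = (-8.32, -7.65). Equal radii place L and T the same way about K: L = K + 11.3·n = (47.2, -34.7), T = K − 11.3·n = (30.6, -50.0). Then |BT| = |T − B| = 58.6.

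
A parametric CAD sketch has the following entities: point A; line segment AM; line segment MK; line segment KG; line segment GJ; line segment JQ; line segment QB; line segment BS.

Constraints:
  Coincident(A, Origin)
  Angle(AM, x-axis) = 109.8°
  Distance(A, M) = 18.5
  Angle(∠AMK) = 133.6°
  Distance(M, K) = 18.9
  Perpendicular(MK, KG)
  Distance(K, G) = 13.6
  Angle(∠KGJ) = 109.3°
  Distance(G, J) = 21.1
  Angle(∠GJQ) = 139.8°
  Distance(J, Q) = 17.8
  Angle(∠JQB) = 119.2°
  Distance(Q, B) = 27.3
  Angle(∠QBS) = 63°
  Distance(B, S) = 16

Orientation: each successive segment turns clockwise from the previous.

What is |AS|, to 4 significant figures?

21.99

A is at the origin; AM runs at 109.8° with length 18.5, so M = (-6.267, 17.41). ∠AMK = 133.6° gives MK at 63.40° from the x-axis; with |MK| = 18.9, K = (2.196, 34.31). MK is perpendicular to KG, so KG runs at -26.60°; with |KG| = 13.6, G = (14.36, 28.22). ∠KGJ = 109.3° gives GJ at -97.30° from the x-axis; with |GJ| = 21.1, J = (11.68, 7.287). ∠GJQ = 139.8° gives JQ at -137.5° from the x-axis; with |JQ| = 17.8, Q = (-1.448, -4.738). ∠JQB = 119.2° gives QB at 161.7° from the x-axis; with |QB| = 27.3, B = (-27.37, 3.834). ∠QBS = 63.0° gives BS at 44.70° from the x-axis; with |BS| = 16.0, S = (-15.99, 15.09). Then |AS| = |S − A| = 21.99.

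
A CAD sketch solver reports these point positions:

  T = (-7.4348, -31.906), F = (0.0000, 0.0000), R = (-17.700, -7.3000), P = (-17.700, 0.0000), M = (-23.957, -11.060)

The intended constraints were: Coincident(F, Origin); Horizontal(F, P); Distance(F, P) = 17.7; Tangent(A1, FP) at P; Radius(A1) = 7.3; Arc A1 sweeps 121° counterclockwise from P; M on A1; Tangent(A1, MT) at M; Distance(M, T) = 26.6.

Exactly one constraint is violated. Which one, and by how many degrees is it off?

Tangent(A1, MT) at M — off by 7.40°.

F = (0.00, 0.00) ✓; F.y = 0.00, P.y = 0.00 ✓; |FP| = 17.70 ✓; ∠(RP, PF) = 90.00° ✓; |RP| = 7.300 ✓; bearing(R→M) − bearing(R→P) = 121.0° ✓; |RM| = 7.300 ✓; ∠(RM, MT) = 82.60° ✗; |MT| = 26.60 ✓.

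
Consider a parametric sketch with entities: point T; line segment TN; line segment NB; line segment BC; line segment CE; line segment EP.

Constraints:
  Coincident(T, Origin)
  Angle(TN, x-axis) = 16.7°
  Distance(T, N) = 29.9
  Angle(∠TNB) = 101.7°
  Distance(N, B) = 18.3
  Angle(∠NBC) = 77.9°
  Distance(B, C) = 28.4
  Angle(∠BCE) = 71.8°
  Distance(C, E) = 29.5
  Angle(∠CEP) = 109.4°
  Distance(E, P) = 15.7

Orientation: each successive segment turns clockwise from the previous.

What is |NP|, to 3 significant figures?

10.5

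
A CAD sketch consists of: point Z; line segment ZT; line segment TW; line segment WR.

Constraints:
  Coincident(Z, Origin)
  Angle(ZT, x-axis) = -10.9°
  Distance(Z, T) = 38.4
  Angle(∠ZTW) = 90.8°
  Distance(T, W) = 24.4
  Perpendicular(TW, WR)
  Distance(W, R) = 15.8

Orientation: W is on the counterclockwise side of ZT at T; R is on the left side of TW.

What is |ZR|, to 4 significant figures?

33.65

Z is at the origin; ZT runs at -10.9° with length 38.4, so T = 38.4·(cos -10.9°, sin -10.9°) = (37.71, -7.261). ∠ZTW = 90.8°, so TW runs at -10.9° + (180° − 90.8°) = 78.30° from the x-axis; with |TW| = 24.4, W = T + 24.4·(cos 78.30°, sin 78.30°) = (42.66, 16.63). The perpendicularity gives WR at right angles to TW; with |WR| = 15.8 on the left of TW, R = W + 15.8·(-0.9792, 0.2028) = (27.18, 19.84). Then |ZR| = |R − Z| = 33.65.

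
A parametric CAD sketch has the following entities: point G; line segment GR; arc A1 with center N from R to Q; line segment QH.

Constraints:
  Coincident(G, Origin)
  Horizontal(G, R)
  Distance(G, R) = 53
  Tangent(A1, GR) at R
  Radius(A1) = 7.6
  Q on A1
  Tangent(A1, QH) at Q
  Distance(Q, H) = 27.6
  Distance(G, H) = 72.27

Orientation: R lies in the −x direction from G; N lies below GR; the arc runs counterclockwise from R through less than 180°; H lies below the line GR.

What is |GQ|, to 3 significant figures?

60.9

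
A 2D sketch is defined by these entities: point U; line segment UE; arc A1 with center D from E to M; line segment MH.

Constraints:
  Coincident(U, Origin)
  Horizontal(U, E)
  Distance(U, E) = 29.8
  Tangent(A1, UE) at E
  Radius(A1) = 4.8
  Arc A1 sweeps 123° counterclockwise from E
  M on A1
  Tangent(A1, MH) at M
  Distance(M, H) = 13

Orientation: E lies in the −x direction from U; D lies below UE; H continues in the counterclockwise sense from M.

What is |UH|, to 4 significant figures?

32.42

U is at the origin; UE is horizontal with |UE| = 29.8 and E on the −x side, so E = (-29.80, 0.000). A1 meets UE tangentially, so DE is at right angles to UE, so D = E + (0, -4.8) = (-29.80, -4.800). On A1, E sits at bearing 90° from D; a 123° counterclockwise sweep puts M at bearing 213°, so M = D + 4.8·(cos 213°, sin 213°) = (-33.83, -7.414). Since A1 is tangent to MH there, DM ⟂ MH, so MH runs along (−sin 213°, cos 213°); with |MH| = 13.0, H = (-26.75, -18.32). Then |UH| = |H − U| = 32.42.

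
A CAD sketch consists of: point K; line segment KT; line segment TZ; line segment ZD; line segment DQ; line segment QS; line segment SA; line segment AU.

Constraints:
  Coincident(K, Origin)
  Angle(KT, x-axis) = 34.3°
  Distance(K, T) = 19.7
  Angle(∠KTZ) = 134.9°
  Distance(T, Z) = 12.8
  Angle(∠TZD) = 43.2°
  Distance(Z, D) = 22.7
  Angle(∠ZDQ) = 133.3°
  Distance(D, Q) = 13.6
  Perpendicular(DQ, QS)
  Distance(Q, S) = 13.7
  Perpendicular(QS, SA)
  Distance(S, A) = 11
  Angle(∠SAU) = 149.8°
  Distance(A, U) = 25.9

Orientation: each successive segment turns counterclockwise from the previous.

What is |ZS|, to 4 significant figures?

29.30

K is at the origin; KT runs at 34.3° with length 19.7, so T = (16.27, 11.10). ∠KTZ = 134.9° gives TZ at 79.40° from the x-axis; with |TZ| = 12.8, Z = (18.63, 23.68). ∠TZD = 43.2° gives ZD at -143.8° from the x-axis; with |ZD| = 22.7, D = (0.3107, 10.28). ∠ZDQ = 133.3° gives DQ at -97.10° from the x-axis; with |DQ| = 13.6, Q = (-1.370, -3.219). The perpendicularity gives QS at right angles to DQ, so QS runs at -7.100°; with |QS| = 13.7, S = (12.22, -4.913). Then |ZS| = |S − Z| = 29.30.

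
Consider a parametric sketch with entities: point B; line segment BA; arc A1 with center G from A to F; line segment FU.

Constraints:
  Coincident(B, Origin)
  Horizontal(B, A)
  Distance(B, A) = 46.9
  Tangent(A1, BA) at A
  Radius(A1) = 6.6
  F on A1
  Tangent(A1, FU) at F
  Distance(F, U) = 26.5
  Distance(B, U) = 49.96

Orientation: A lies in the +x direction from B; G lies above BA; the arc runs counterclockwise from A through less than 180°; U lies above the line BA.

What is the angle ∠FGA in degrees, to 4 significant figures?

123.0°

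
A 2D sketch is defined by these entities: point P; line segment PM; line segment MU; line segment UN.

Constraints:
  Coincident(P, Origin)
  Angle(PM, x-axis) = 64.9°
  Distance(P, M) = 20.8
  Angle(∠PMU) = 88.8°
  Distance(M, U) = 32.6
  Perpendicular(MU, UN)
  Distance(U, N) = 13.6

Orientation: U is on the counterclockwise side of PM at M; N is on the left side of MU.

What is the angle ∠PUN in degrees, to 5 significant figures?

57.116°

P is at the origin; PM runs at 64.9° with length 20.8, so M = 20.8·(cos 64.9°, sin 64.9°) = (8.8233, 18.836). ∠PMU = 88.8°, so MU runs at 64.9° + (180° − 88.8°) = 156.10° from the x-axis; with |MU| = 32.6, U = M + 32.6·(cos 156.10°, sin 156.10°) = (-20.981, 32.043). MU is perpendicular to UN; with |UN| = 13.6 on the left of MU, N = U + 13.6·(-0.40514, -0.91425) = (-26.491, 19.610). Then cos ∠PUN = UP·UN / (|UP||UN|), giving 57.116°.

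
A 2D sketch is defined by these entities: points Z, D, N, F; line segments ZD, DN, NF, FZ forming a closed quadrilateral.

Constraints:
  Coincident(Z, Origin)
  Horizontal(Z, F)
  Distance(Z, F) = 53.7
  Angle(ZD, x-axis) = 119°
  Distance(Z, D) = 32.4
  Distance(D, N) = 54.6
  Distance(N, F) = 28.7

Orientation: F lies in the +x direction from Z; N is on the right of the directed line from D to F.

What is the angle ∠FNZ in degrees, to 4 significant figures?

150.6°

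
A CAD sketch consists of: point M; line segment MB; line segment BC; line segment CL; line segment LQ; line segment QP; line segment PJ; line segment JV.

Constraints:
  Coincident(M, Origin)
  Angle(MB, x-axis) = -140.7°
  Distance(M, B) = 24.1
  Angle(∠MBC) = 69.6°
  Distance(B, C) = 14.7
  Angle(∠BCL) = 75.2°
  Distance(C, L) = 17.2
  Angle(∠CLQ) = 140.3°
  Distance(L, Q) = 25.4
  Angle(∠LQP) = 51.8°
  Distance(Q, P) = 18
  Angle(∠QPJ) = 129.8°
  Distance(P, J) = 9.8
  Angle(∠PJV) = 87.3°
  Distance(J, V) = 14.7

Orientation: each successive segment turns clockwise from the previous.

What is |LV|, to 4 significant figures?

4.763

M is at the origin; MB runs at -140.7° with length 24.1, so B = (-18.65, -15.26). ∠MBC = 69.6° gives BC at 108.9° from the x-axis; with |BC| = 14.7, C = (-23.41, -1.357). ∠BCL = 75.2° gives CL at 4.100° from the x-axis; with |CL| = 17.2, L = (-6.255, -0.1273). ∠CLQ = 140.3° gives LQ at -35.60° from the x-axis; with |LQ| = 25.4, Q = (14.40, -14.91). ∠LQP = 51.8° gives QP at -163.8° from the x-axis; with |QP| = 18.0, P = (-2.888, -19.94). ∠QPJ = 129.8° gives PJ at 146.0° from the x-axis; with |PJ| = 9.8, J = (-11.01, -14.45). ∠PJV = 87.3° gives JV at 53.30° from the x-axis; with |JV| = 14.7, V = (-2.227, -2.669). Then |LV| = |V − L| = 4.763.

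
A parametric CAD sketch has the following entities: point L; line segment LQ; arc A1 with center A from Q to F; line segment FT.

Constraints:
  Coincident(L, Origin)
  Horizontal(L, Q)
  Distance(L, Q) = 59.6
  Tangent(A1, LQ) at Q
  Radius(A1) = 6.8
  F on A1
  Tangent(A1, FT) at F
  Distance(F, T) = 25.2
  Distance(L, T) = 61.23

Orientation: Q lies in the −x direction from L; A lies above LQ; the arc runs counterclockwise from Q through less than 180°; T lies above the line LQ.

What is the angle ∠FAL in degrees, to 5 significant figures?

5.3464°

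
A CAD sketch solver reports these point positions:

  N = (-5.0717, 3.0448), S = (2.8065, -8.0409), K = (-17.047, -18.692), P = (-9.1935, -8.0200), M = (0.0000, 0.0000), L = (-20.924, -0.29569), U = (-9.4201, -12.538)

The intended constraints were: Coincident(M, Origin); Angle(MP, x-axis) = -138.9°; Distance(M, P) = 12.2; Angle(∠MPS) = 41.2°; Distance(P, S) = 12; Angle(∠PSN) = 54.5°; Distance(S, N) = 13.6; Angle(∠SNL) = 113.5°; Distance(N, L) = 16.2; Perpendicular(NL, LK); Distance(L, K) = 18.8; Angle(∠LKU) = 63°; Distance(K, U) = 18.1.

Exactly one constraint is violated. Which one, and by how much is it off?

Distance(K, U) = 18.1 — off by 8.30.

M = (0.00, 0.00) ✓; MP at -138.9° ✓; |MP| = 12.20 ✓; ∠MPS = 41.20° ✓; |PS| = 12.00 ✓; ∠PSN = 54.50° ✓; |SN| = 13.60 ✓; ∠SNL = 113.5° ✓; |NL| = 16.20 ✓; ∠(NL, LK) = 90.00° ✓; |LK| = 18.80 ✓; ∠LKU = 63.00° ✓; |KU| = 9.800 ✗.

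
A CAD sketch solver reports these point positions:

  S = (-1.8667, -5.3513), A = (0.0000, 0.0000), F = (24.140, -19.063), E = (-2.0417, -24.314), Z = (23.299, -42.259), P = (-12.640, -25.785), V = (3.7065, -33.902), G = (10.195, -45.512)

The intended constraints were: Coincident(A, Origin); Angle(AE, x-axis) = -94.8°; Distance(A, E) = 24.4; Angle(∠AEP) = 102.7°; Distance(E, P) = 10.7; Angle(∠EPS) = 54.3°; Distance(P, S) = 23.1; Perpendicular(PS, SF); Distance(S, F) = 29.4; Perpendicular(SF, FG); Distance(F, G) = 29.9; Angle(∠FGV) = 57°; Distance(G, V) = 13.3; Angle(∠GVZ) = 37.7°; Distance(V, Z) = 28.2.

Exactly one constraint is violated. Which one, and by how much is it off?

Distance(V, Z) = 28.2 — off by 6.90.

A = (0.00, 0.00) ✓; AE at -94.80° ✓; |AE| = 24.40 ✓; ∠AEP = 102.7° ✓; |EP| = 10.70 ✓; ∠EPS = 54.30° ✓; |PS| = 23.10 ✓; ∠(PS, SF) = 90.00° ✓; |SF| = 29.40 ✓; ∠(SF, FG) = 90.00° ✓; |FG| = 29.90 ✓; ∠FGV = 57.00° ✓; |GV| = 13.30 ✓; ∠GVZ = 37.70° ✓; |VZ| = 21.30 ✗.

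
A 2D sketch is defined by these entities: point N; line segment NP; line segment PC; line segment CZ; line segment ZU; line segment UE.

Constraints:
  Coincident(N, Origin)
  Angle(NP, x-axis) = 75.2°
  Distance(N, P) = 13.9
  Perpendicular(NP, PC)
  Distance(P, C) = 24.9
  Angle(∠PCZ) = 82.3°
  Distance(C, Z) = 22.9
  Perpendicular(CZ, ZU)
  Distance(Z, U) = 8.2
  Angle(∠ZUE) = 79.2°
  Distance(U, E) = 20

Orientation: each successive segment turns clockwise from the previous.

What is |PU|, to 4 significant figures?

25.58

N is at the origin; NP runs at 75.2° with length 13.9, so P = (3.551, 13.44). The perpendicularity gives PC at right angles to NP, so PC runs at -14.80°; with |PC| = 24.9, C = (27.62, 7.078). ∠PCZ = 82.3° gives CZ at -112.5° from the x-axis; with |CZ| = 22.9, Z = (18.86, -14.08). CZ ⟂ ZU, so ZU runs at 157.5°; with |ZU| = 8.2, U = (11.29, -10.94). Then |PU| = |U − P| = 25.58.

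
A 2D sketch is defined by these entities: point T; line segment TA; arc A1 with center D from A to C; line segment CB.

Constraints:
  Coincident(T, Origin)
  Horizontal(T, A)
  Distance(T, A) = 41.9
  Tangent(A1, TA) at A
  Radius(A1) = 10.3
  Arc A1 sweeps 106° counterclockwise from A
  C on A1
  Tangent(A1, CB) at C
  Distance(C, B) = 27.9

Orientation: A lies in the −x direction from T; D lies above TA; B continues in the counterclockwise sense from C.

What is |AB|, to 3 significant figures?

40.0

T is at the origin; T and A share the same y with |TA| = 41.9 and A on the −x side, so A = (-41.9, 0.00). A1 meets TA tangentially, so DA is at right angles to TA, so D = A + (0, 10.3) = (-41.9, 10.3). On A1, A sits at bearing -90° from D; a 106° counterclockwise sweep puts C at bearing 16°, so C = D + 10.3·(cos 16°, sin 16°) = (-32.0, 13.1). Tangency of A1 to CB means the radius DC is perpendicular to CB, so CB runs along (−sin 16°, cos 16°); with |CB| = 27.9, B = (-39.7, 40.0). Then |AB| = |B − A| = 40.0.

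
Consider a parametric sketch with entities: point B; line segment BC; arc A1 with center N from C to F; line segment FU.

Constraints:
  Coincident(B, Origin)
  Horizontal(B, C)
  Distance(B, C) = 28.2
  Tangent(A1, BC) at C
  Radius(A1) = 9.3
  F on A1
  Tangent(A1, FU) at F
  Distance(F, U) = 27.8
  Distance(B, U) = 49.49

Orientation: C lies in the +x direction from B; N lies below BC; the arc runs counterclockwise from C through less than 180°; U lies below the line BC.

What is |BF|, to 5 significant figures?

23.686

Checks: |NF| = 9.300 ✓; ∠(NF, FU) = 90.00° ✓; |FU| = 27.80 ✓; |BU| = 49.49 ✓.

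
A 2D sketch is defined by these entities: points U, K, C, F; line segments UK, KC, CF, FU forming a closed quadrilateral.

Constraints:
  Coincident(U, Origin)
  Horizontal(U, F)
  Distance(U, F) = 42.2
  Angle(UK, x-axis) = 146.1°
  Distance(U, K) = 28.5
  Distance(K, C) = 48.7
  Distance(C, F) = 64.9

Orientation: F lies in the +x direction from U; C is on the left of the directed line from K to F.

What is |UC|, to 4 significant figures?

54.55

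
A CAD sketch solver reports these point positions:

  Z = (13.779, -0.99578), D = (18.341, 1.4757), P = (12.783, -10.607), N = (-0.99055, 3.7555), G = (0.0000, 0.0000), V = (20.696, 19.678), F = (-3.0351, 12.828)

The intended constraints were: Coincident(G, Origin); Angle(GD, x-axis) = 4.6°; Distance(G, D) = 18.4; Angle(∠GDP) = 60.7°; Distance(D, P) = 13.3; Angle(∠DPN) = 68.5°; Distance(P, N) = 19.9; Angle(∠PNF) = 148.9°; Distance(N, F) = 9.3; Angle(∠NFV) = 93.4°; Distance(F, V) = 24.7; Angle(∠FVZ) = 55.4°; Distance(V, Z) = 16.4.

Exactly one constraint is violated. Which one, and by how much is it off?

Distance(V, Z) = 16.4 — off by 5.40.

G = (0.00, 0.00) ✓; GD at 4.600° ✓; |GD| = 18.40 ✓; ∠GDP = 60.70° ✓; |DP| = 13.30 ✓; ∠DPN = 68.50° ✓; |PN| = 19.90 ✓; ∠PNF = 148.9° ✓; |NF| = 9.300 ✓; ∠NFV = 93.40° ✓; |FV| = 24.70 ✓; ∠FVZ = 55.40° ✓; |VZ| = 21.80 ✗.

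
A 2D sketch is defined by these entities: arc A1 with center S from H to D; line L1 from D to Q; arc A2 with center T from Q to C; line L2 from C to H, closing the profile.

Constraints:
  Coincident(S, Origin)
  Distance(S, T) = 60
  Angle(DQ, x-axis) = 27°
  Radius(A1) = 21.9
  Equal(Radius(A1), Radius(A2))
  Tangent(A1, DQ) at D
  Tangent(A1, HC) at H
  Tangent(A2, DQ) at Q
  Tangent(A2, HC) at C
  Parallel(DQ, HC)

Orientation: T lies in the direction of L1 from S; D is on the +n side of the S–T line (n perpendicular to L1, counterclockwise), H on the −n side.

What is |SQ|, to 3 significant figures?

63.9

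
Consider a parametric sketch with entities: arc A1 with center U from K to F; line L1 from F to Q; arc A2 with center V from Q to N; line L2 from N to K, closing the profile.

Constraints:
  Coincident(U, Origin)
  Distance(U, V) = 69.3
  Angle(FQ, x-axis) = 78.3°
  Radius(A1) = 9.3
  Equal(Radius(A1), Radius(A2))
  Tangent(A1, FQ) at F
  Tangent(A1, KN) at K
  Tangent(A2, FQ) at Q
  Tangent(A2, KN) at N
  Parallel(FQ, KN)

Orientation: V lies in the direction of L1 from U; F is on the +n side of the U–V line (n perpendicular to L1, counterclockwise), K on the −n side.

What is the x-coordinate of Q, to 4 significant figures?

4.946

The slot axis is L1's direction at 78.3°, so u = (cos 78.3°, sin 78.3°) = (0.2028, 0.9792) and n = (−sin 78.3°, cos 78.3°) = (-0.9792, 0.2028). U is at the origin and V lies 69.3 along u from U, so V = 69.3·u = (14.05, 67.86). Tangency of A1 to both parallel lines with radius 9.3 puts F and K at U ± 9.3·n: F = (-9.107, 1.886), K = (9.107, -1.886). Equal radii place Q and N the same way about V: Q = V + 9.3·n = (4.946, 69.75), N = V − 9.3·n = (23.16, 65.97). So Q.x = 4.946.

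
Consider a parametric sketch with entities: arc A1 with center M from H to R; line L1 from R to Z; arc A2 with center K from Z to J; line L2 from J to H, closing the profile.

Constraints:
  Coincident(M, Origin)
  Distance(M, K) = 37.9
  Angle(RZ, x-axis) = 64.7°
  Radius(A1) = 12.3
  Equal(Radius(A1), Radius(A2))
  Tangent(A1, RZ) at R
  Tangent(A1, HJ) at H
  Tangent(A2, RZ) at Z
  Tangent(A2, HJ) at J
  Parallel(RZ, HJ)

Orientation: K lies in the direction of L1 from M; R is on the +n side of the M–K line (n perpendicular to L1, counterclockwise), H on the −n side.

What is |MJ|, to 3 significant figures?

39.8

The slot axis is L1's direction at 64.7°, so u = (cos 64.7°, sin 64.7°) = (0.427, 0.904) and n = (−sin 64.7°, cos 64.7°) = (-0.904, 0.427). M is at the origin and K lies 37.9 along u from M, so K = 37.9·u = (16.2, 34.3). Tangency of A1 to both parallel lines with radius 12.3 puts R and H at M ± 12.3·n: R = (-11.1, 5.26), H = (11.1, -5.26). Equal radii place Z and J the same way about K: Z = K + 12.3·n = (5.08, 39.5), J = K − 12.3·n = (27.3, 29.0). Then |MJ| = |J − M| = 39.8.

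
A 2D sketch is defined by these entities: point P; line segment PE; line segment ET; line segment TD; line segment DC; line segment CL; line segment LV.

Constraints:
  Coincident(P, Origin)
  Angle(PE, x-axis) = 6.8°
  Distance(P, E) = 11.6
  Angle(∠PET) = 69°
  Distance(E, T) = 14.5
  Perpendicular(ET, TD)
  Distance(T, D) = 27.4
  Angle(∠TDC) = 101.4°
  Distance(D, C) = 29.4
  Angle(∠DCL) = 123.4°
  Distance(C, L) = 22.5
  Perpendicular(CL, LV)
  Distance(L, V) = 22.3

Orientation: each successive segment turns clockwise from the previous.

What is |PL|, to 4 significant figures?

34.93

∠TDC = 101.4° gives DC at 87.20° from the x-axis; with |DC| = 29.4, C = (-17.17, 23.40). ∠DCL = 123.4° gives CL at 30.60° from the x-axis; with |CL| = 22.5, L = (2.202, 34.86). Then |PL| = |L − P| = 34.93.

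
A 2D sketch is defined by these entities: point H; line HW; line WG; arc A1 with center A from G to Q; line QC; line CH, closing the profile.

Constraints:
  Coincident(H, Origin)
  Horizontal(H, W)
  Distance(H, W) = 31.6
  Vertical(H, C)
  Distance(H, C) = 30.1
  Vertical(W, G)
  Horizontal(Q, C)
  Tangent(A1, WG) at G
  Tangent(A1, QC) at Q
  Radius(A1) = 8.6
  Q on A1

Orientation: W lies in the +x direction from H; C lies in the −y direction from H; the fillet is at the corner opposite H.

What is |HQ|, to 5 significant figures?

37.882

The virtual corner opposite H is at (31.600, -30.100). Since A1 is tangent to WG there, AG ⟂ WG and A1 meets QC tangentially, so AQ is at right angles to QC, with radius 8.6, so the center A sits 8.6 in from both sides at A = (23.000, -21.500). That places the tangent points at G = (31.600, -21.500) on WG and Q = (23.000, -30.100) on QC. Then |HQ| = |Q − H| = 37.882.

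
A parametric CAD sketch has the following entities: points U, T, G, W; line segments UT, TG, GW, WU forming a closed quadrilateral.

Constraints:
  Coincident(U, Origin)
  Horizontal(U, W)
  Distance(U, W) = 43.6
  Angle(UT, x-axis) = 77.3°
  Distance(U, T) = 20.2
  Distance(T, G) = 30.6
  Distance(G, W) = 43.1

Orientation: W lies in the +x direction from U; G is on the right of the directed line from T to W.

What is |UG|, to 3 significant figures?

10.9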